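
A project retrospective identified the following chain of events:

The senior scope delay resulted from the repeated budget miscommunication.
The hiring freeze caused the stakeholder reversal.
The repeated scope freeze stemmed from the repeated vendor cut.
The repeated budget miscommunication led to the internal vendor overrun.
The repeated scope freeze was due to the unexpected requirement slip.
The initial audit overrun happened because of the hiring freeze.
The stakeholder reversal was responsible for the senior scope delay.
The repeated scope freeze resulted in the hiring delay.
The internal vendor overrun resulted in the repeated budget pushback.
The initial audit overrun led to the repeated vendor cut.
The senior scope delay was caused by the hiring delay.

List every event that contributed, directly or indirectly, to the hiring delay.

the hiring freeze, the initial audit overrun, the repeated scope freeze, the repeated vendor cut, the unexpected requirement slip

Immediate cause of the hiring delay: the repeated scope freeze.
Further upstream: the unexpected requirement slip, the hiring freeze, the initial audit overrun, the repeated vendor cut.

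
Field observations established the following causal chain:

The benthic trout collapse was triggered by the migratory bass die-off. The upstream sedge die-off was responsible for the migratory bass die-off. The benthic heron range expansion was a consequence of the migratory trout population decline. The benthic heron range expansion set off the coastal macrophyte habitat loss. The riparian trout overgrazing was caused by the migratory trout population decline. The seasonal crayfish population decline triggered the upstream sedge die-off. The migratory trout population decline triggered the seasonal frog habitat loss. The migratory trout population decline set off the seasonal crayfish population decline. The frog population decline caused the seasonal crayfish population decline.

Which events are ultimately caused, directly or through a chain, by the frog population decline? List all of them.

Direct effects: the seasonal crayfish population decline.
2 steps out: the upstream sedge die-off.
3 steps out: the migratory bass die-off.
4 steps out: the benthic trout collapse.
Not reachable from it: the migratory trout population decline, the seasonal frog habitat loss, the benthic heron range expansion, the riparian trout overgrazing, the coastal macrophyte habitat loss.

the benthic trout collapse, the migratory bass die-off, the seasonal crayfish population decline, the upstream sedge die-off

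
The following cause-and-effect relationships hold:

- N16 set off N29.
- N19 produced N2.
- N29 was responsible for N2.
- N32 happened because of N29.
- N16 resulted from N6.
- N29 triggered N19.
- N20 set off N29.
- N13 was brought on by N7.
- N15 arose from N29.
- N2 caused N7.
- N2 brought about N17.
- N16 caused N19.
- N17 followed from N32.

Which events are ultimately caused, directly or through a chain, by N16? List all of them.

N13, N15, N17, N19, N2, N29, N32, N7

Direct effects: N29, N19.
2 steps out: N15, N32, N2.
3 steps out: N17, N7.
4 steps out: N13.
Not reachable from it: N6, N20.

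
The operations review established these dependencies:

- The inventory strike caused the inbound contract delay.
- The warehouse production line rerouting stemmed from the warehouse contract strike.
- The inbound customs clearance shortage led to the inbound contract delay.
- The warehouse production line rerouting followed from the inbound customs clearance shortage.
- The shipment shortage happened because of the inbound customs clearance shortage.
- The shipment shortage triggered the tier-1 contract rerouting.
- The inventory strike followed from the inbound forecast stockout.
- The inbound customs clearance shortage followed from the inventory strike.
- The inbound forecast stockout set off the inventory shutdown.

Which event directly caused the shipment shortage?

Upstream contributors include the inbound forecast stockout, the inventory strike, but only the inbound customs clearance shortage feeds directly into the shipment shortage.

the inbound customs clearance shortage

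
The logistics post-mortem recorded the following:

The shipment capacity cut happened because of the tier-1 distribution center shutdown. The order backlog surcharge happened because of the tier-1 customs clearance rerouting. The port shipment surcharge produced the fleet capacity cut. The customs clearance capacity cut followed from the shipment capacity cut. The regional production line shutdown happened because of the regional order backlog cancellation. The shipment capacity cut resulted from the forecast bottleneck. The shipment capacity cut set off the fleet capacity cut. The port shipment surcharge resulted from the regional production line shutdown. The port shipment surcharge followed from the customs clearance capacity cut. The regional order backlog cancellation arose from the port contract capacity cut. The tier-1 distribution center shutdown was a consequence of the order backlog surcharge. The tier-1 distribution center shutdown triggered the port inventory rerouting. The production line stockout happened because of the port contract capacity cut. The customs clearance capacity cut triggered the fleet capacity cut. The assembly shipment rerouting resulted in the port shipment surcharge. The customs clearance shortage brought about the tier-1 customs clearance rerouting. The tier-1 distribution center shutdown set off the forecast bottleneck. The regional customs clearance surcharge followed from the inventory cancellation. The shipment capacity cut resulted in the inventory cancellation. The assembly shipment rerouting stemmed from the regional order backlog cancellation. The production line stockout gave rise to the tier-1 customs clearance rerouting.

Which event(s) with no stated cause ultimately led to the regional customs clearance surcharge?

Tracing upstream from the regional customs clearance surcharge: the regional customs clearance surcharge ← the inventory cancellation ← the shipment capacity cut ← the tier-1 distribution center shutdown ← the order backlog surcharge ← the tier-1 customs clearance rerouting ← the production line stockout ← the port contract capacity cut.
A separate upstream branch: the regional customs clearance surcharge ← the inventory cancellation ← the shipment capacity cut ← the tier-1 distribution center shutdown ← the order backlog surcharge ← the tier-1 customs clearance rerouting ← the customs clearance shortage.
Each of those chain origins has no stated cause.

the customs clearance shortage, the port contract capacity cut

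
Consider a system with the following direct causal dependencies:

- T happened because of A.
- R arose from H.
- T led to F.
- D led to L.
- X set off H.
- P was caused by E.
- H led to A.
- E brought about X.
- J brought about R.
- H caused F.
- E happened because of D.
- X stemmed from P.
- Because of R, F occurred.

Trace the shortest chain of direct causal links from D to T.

D → E
E → X
X → H
H → A
A → T
Length: 5 steps.

D → E → X → H → A → T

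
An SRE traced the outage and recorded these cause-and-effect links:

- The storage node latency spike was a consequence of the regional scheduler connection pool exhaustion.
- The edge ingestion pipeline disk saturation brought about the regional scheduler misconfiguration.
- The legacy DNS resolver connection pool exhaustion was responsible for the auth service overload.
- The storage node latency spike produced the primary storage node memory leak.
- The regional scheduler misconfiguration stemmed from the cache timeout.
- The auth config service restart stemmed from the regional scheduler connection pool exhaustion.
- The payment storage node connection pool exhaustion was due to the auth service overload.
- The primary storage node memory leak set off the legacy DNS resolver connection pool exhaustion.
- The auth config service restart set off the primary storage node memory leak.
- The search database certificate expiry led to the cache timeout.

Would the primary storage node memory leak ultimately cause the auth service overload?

There is a causal chain: the primary storage node memory leak → the legacy DNS resolver connection pool exhaustion → the auth service overload.

Yes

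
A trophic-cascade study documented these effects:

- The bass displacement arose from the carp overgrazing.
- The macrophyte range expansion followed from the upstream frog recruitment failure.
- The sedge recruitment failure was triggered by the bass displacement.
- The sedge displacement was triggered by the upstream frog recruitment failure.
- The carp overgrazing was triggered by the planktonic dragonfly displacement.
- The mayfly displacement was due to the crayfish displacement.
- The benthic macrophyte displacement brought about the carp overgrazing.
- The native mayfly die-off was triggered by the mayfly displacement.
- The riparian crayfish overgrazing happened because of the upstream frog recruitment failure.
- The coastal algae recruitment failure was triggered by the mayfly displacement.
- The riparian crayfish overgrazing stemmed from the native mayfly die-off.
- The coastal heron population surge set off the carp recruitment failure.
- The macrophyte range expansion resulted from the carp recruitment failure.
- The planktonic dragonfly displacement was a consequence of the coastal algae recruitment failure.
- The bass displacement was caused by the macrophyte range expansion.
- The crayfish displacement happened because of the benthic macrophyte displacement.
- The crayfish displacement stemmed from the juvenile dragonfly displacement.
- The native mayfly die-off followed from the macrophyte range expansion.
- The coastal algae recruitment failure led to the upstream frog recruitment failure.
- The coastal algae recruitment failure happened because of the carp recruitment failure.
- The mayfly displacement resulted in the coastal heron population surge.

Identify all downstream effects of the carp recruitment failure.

the bass displacement, the carp overgrazing, the coastal algae recruitment failure, the macrophyte range expansion, the native mayfly die-off, the planktonic dragonfly displacement, the riparian crayfish overgrazing, the sedge displacement, the sedge recruitment failure, the upstream frog recruitment failure

Direct effects: the coastal algae recruitment failure, the macrophyte range expansion.
2 steps out: the upstream frog recruitment failure, the planktonic dragonfly displacement, the bass displacement, the native mayfly die-off.
3 steps out: the carp overgrazing, the sedge displacement, the riparian crayfish overgrazing, the sedge recruitment failure.
Not reachable from it: the benthic macrophyte displacement, the crayfish displacement, the mayfly displacement, the coastal heron population surge, the juvenile dragonfly displacement.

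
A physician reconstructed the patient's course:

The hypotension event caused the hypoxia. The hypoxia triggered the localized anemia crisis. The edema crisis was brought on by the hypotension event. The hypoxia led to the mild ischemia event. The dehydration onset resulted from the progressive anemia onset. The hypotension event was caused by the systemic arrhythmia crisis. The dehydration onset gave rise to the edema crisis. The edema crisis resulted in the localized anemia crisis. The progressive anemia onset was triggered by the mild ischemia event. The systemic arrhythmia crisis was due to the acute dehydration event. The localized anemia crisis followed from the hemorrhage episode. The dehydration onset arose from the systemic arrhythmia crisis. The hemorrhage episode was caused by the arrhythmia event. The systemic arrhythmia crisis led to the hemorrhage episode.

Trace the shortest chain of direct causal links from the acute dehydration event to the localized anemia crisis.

the acute dehydration event → the systemic arrhythmia crisis
the systemic arrhythmia crisis → the hemorrhage episode
the hemorrhage episode → the localized anemia crisis
Length: 3 steps.

the acute dehydration event → the systemic arrhythmia crisis → the hemorrhage episode → the localized anemia crisis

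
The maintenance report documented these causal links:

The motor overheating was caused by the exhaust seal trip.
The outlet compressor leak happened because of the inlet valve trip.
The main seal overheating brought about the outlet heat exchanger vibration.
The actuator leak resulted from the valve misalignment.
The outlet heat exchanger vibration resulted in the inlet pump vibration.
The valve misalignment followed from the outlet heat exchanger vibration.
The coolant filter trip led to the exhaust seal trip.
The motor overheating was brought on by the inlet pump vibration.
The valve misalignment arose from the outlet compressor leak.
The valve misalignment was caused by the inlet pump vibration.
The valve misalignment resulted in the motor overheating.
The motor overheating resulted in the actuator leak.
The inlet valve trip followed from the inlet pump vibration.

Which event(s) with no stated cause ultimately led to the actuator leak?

the coolant filter trip, the main seal overheating

Tracing upstream from the actuator leak: the actuator leak ← the valve misalignment ← the outlet heat exchanger vibration ← the main seal overheating.
A separate upstream branch: the actuator leak ← the motor overheating ← the exhaust seal trip ← the coolant filter trip.
Each of those chain origins has no stated cause.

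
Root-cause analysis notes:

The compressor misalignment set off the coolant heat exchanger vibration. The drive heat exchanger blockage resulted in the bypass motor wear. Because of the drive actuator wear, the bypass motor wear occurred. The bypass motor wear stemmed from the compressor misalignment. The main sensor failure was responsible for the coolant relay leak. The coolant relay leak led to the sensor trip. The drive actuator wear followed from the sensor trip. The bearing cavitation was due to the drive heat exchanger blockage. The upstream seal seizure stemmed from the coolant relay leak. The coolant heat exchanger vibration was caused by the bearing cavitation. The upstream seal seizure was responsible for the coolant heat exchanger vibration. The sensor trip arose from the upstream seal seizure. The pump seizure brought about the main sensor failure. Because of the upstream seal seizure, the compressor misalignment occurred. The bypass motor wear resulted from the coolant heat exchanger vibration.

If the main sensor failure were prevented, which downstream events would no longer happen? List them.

Downstream of the main sensor failure: the coolant relay leak, the upstream seal seizure, the sensor trip, the compressor misalignment, the drive actuator wear, the coolant heat exchanger vibration, the bypass motor wear.
Of those, still caused via another path: the coolant heat exchanger vibration, the bypass motor wear.
The remainder have no surviving cause.

the compressor misalignment, the coolant relay leak, the drive actuator wear, the sensor trip, the upstream seal seizure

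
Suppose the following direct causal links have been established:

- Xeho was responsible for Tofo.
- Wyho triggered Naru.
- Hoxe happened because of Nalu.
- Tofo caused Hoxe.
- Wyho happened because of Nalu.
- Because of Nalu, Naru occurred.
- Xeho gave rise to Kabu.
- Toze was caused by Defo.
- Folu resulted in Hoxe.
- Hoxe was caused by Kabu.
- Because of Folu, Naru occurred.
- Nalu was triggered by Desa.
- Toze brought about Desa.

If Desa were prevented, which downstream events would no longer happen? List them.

Downstream of Desa: Nalu, Hoxe, Wyho, Naru.
Of those, still caused via another path: Hoxe, Naru.
The remainder have no surviving cause.

Nalu, Wyho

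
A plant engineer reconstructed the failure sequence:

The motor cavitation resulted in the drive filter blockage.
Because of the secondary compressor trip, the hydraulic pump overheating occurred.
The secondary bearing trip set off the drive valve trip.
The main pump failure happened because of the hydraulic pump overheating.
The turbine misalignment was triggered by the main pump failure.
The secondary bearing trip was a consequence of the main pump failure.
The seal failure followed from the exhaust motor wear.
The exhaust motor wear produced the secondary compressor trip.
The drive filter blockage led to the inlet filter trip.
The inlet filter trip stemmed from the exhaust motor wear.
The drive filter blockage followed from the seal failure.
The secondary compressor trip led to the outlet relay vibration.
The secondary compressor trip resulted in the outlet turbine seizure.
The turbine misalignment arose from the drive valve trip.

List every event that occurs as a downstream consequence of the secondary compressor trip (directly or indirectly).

Direct effects: the outlet turbine seizure, the outlet relay vibration, the hydraulic pump overheating.
2 steps out: the main pump failure.
3 steps out: the secondary bearing trip, the turbine misalignment.
4 steps out: the drive valve trip.
Not reachable from it: the exhaust motor wear, the seal failure, the drive filter blockage, the inlet filter trip, the motor cavitation.

the drive valve trip, the hydraulic pump overheating, the main pump failure, the outlet relay vibration, the outlet turbine seizure, the secondary bearing trip, the turbine misalignment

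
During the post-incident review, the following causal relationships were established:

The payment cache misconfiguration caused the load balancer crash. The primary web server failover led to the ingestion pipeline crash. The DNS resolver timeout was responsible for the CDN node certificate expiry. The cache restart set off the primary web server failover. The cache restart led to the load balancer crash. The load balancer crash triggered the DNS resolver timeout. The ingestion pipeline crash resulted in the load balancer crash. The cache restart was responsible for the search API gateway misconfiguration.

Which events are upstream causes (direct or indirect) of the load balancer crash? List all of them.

the cache restart, the ingestion pipeline crash, the payment cache misconfiguration, the primary web server failover

Immediate causes of the load balancer crash: the cache restart, the payment cache misconfiguration, the ingestion pipeline crash.
Further upstream: the primary web server failover.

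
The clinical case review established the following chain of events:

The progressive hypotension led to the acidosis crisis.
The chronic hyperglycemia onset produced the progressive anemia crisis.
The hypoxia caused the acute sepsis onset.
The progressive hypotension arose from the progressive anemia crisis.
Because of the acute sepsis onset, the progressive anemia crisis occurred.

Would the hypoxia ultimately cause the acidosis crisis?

Yes

There is a causal chain: the hypoxia → the acute sepsis onset → the progressive anemia crisis → the progressive hypotension → the acidosis crisis.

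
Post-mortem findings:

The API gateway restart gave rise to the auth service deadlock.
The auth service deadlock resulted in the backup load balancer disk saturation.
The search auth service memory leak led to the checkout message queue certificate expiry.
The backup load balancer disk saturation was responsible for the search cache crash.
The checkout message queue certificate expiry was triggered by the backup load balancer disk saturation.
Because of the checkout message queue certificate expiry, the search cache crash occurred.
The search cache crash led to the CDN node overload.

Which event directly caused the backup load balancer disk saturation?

the auth service deadlock

Upstream contributors include the API gateway restart, but only the auth service deadlock feeds directly into the backup load balancer disk saturation.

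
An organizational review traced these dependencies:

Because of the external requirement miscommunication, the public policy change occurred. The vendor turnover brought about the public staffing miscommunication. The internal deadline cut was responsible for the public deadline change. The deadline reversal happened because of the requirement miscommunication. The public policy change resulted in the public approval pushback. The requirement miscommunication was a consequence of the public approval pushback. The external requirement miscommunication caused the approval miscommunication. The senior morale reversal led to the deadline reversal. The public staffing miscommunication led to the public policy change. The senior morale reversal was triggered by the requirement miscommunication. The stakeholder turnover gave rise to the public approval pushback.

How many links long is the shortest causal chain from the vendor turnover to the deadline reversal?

Shortest chain: the vendor turnover → the public staffing miscommunication → the public policy change → the public approval pushback → the requirement miscommunication → the deadline reversal.

5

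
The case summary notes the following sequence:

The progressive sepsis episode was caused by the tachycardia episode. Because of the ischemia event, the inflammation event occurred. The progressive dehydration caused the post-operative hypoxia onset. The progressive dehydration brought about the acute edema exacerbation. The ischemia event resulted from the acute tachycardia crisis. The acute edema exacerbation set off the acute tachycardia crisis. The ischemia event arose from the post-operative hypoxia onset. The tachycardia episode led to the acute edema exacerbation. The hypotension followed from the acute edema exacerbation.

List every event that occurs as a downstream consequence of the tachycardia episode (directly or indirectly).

the acute edema exacerbation, the acute tachycardia crisis, the hypotension, the inflammation event, the ischemia event, the progressive sepsis episode

Direct effects: the acute edema exacerbation, the progressive sepsis episode.
2 steps out: the hypotension, the acute tachycardia crisis.
3 steps out: the ischemia event.
4 steps out: the inflammation event.
Not reachable from it: the progressive dehydration, the post-operative hypoxia onset.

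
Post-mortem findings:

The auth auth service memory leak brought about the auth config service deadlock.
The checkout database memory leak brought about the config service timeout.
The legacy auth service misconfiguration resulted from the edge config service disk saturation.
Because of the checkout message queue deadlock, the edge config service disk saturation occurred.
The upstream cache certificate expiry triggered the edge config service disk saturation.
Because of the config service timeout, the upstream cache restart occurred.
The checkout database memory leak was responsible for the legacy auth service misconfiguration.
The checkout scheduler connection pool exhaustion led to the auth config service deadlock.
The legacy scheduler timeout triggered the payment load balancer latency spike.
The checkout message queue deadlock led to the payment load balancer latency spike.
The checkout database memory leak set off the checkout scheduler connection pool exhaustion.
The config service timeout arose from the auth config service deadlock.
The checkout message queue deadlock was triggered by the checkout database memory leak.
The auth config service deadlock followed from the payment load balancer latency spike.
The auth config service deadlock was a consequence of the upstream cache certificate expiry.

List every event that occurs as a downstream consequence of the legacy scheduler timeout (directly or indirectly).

Direct effects: the payment load balancer latency spike.
2 steps out: the auth config service deadlock.
3 steps out: the config service timeout.
4 steps out: the upstream cache restart.
Not reachable from it: the checkout database memory leak, the checkout scheduler connection pool exhaustion, the checkout message queue deadlock, the auth auth service memory leak, the upstream cache certificate expiry, the edge config service disk saturation, the legacy auth service misconfiguration.

the auth config service deadlock, the config service timeout, the payment load balancer latency spike, the upstream cache restart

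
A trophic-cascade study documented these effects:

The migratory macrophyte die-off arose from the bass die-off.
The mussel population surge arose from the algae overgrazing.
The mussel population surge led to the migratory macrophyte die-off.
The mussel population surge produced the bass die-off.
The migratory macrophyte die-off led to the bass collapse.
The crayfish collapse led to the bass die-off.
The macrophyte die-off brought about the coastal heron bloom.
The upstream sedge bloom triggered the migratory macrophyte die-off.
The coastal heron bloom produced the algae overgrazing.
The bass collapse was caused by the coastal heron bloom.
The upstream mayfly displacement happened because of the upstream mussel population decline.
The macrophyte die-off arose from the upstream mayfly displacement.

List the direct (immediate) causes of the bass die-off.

Upstream contributors include the upstream mussel population decline, the upstream mayfly displacement, the macrophyte die-off, the coastal heron bloom, the algae overgrazing, but only the crayfish collapse, the mussel population surge feed directly into the bass die-off.

the crayfish collapse, the mussel population surge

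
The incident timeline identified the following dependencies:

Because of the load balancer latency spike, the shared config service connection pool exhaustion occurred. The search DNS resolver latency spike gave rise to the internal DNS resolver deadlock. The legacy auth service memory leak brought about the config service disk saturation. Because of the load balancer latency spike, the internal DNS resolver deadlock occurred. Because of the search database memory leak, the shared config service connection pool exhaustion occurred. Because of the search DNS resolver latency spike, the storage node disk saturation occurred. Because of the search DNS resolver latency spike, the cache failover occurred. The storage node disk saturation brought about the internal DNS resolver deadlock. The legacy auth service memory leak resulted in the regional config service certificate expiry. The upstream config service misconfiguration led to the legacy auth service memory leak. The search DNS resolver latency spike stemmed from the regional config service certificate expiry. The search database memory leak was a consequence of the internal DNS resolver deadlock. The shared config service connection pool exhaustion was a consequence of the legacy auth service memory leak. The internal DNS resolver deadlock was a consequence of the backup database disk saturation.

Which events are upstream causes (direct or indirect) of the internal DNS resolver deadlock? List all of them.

Immediate causes of the internal DNS resolver deadlock: the backup database disk saturation, the load balancer latency spike, the search DNS resolver latency spike, the storage node disk saturation.
Further upstream: the upstream config service misconfiguration, the legacy auth service memory leak, the regional config service certificate expiry.

the backup database disk saturation, the legacy auth service memory leak, the load balancer latency spike, the regional config service certificate expiry, the search DNS resolver latency spike, the storage node disk saturation, the upstream config service misconfiguration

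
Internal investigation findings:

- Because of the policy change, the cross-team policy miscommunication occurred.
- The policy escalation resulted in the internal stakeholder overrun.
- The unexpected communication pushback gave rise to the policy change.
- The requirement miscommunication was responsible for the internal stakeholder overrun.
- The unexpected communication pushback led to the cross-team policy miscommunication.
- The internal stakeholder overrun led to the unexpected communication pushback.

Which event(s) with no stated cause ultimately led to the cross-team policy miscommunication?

Tracing upstream from the cross-team policy miscommunication: the cross-team policy miscommunication ← the unexpected communication pushback ← the internal stakeholder overrun ← the requirement miscommunication.
A separate upstream branch: the cross-team policy miscommunication ← the unexpected communication pushback ← the internal stakeholder overrun ← the policy escalation.
Each of those chain origins has no stated cause.

the policy escalation, the requirement miscommunication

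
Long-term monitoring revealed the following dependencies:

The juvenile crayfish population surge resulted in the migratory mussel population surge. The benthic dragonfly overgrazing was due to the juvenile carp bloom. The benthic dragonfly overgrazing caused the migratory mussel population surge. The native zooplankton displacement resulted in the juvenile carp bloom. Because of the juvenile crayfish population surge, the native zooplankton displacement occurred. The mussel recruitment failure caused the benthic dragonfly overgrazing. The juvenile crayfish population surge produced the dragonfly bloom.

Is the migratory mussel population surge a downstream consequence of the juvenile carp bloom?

Yes

There is a causal chain: the juvenile carp bloom → the benthic dragonfly overgrazing → the migratory mussel population surge.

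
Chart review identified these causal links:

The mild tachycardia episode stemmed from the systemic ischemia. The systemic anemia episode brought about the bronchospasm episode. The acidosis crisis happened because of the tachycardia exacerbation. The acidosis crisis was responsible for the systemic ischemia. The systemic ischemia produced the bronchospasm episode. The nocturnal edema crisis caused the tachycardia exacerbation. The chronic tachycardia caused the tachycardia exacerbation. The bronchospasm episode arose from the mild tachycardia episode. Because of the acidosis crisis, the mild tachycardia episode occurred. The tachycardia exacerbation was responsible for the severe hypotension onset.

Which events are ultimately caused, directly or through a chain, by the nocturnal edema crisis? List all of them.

Direct effects: the tachycardia exacerbation.
2 steps out: the acidosis crisis, the severe hypotension onset.
3 steps out: the systemic ischemia, the mild tachycardia episode.
4 steps out: the bronchospasm episode.
Not reachable from it: the chronic tachycardia, the systemic anemia episode.

the acidosis crisis, the bronchospasm episode, the mild tachycardia episode, the severe hypotension onset, the systemic ischemia, the tachycardia exacerbation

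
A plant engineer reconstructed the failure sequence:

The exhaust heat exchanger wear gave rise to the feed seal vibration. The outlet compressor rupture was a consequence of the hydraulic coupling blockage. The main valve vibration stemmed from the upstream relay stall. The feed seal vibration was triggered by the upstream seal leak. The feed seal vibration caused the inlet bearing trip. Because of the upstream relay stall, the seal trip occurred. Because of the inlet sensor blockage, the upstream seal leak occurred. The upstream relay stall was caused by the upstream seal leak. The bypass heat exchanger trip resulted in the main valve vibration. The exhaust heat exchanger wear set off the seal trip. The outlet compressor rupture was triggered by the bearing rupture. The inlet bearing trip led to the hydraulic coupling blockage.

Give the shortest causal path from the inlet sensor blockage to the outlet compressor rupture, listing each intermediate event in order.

the inlet sensor blockage → the upstream seal leak
the upstream seal leak → the feed seal vibration
the feed seal vibration → the inlet bearing trip
the inlet bearing trip → the hydraulic coupling blockage
the hydraulic coupling blockage → the outlet compressor rupture
Length: 5 steps.

the inlet sensor blockage → the upstream seal leak → the feed seal vibration → the inlet bearing trip → the hydraulic coupling blockage → the outlet compressor rupture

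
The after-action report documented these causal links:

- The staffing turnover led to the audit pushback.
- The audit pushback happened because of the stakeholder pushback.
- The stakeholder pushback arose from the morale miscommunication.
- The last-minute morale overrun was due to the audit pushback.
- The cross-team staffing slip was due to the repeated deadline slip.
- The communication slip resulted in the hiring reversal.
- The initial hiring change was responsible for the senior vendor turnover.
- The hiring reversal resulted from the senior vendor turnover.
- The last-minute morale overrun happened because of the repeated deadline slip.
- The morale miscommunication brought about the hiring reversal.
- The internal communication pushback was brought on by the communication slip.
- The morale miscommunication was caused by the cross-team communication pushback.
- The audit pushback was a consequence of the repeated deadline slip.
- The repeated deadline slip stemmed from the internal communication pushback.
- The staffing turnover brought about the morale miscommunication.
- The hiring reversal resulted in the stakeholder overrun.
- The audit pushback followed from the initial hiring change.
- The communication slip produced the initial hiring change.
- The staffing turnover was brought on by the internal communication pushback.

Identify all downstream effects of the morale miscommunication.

the audit pushback, the hiring reversal, the last-minute morale overrun, the stakeholder overrun, the stakeholder pushback

Direct effects: the hiring reversal, the stakeholder pushback.
2 steps out: the audit pushback, the stakeholder overrun.
3 steps out: the last-minute morale overrun.
Not reachable from it: the communication slip, the initial hiring change, the internal communication pushback, the repeated deadline slip, the senior vendor turnover, the cross-team staffing slip, the staffing turnover, the cross-team communication pushback.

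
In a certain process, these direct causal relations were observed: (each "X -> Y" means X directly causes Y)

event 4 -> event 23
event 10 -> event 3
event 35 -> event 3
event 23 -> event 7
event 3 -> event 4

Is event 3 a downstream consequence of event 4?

No

Event 4 leads to event 23, event 7; event 3 is not among them.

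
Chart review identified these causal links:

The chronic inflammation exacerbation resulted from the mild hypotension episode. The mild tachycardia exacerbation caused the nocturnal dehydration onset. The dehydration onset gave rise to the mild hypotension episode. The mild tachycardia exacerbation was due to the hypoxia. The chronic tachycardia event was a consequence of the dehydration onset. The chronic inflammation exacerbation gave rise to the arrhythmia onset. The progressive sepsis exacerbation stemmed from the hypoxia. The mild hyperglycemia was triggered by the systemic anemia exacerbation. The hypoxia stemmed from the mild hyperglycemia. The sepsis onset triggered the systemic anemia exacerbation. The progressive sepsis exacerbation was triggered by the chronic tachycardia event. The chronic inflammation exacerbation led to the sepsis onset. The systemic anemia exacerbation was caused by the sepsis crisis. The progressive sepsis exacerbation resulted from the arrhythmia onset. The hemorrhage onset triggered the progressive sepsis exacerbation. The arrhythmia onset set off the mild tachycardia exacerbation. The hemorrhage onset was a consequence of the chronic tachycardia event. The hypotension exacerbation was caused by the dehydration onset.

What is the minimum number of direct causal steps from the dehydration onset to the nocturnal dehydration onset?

5

Shortest chain: the dehydration onset → the mild hypotension episode → the chronic inflammation exacerbation → the arrhythmia onset → the mild tachycardia exacerbation → the nocturnal dehydration onset.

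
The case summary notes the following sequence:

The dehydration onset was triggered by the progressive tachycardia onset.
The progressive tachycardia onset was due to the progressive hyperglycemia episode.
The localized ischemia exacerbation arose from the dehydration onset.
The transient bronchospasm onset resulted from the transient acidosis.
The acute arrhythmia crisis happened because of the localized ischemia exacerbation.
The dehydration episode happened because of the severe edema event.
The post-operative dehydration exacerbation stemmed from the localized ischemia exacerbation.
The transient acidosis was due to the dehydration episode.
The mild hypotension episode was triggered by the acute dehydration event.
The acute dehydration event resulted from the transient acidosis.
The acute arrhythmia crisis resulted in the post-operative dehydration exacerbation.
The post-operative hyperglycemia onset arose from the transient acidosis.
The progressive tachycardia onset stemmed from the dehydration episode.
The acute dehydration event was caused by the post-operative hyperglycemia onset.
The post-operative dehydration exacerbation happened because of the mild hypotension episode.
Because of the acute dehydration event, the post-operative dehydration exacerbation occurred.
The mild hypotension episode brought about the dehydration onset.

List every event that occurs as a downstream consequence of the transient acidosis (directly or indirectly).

the acute arrhythmia crisis, the acute dehydration event, the dehydration onset, the localized ischemia exacerbation, the mild hypotension episode, the post-operative dehydration exacerbation, the post-operative hyperglycemia onset, the transient bronchospasm onset

Direct effects: the transient bronchospasm onset, the post-operative hyperglycemia onset, the acute dehydration event.
2 steps out: the mild hypotension episode, the post-operative dehydration exacerbation.
3 steps out: the dehydration onset.
4 steps out: the localized ischemia exacerbation.
5 steps out: the acute arrhythmia crisis.
Not reachable from it: the severe edema event, the progressive hyperglycemia episode, the dehydration episode, the progressive tachycardia onset.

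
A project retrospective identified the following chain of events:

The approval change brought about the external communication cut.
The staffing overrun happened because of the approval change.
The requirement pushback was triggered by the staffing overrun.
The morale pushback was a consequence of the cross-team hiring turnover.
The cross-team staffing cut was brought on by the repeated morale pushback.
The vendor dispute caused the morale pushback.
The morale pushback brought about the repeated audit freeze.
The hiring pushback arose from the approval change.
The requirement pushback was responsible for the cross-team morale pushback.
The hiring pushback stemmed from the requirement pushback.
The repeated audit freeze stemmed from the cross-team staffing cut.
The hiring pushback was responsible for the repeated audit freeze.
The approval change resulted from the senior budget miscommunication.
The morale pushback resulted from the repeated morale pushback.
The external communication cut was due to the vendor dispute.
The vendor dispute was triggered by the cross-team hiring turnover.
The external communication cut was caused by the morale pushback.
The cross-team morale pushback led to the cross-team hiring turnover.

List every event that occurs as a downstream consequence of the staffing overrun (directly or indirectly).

the cross-team hiring turnover, the cross-team morale pushback, the external communication cut, the hiring pushback, the morale pushback, the repeated audit freeze, the requirement pushback, the vendor dispute

Direct effects: the requirement pushback.
2 steps out: the cross-team morale pushback, the hiring pushback.
3 steps out: the cross-team hiring turnover, the repeated audit freeze.
4 steps out: the vendor dispute, the morale pushback.
5 steps out: the external communication cut.
Not reachable from it: the senior budget miscommunication, the approval change, the repeated morale pushback, the cross-team staffing cut.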